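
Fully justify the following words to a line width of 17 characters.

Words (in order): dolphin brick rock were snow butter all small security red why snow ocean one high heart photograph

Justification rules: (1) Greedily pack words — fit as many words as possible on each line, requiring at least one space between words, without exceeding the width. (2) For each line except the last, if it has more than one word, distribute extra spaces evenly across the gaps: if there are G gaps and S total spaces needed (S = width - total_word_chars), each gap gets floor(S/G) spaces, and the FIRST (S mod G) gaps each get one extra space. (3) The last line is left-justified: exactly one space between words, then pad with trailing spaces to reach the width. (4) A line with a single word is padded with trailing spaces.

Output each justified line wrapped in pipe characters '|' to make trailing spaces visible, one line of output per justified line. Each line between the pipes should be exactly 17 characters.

Line 1: ['dolphin', 'brick'] (min_width=13, slack=4)
Line 2: ['rock', 'were', 'snow'] (min_width=14, slack=3)
Line 3: ['butter', 'all', 'small'] (min_width=16, slack=1)
Line 4: ['security', 'red', 'why'] (min_width=16, slack=1)
Line 5: ['snow', 'ocean', 'one'] (min_width=14, slack=3)
Line 6: ['high', 'heart'] (min_width=10, slack=7)
Line 7: ['photograph'] (min_width=10, slack=7)

Answer: |dolphin     brick|
|rock   were  snow|
|butter  all small|
|security  red why|
|snow   ocean  one|
|high        heart|
|photograph       |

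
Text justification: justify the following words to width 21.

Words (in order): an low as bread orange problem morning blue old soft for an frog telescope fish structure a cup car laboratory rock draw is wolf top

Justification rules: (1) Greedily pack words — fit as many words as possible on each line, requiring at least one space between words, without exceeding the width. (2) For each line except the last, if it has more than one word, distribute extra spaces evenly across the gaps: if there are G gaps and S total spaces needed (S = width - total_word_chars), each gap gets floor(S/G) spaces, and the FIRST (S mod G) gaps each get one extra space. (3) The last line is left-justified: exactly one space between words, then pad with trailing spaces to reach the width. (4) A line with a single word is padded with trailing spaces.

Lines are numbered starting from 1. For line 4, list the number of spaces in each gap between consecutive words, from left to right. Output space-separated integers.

Answer: 1 1 1

Derivation:
Line 1: ['an', 'low', 'as', 'bread'] (min_width=15, slack=6)
Line 2: ['orange', 'problem'] (min_width=14, slack=7)
Line 3: ['morning', 'blue', 'old', 'soft'] (min_width=21, slack=0)
Line 4: ['for', 'an', 'frog', 'telescope'] (min_width=21, slack=0)
Line 5: ['fish', 'structure', 'a', 'cup'] (min_width=20, slack=1)
Line 6: ['car', 'laboratory', 'rock'] (min_width=19, slack=2)
Line 7: ['draw', 'is', 'wolf', 'top'] (min_width=16, slack=5)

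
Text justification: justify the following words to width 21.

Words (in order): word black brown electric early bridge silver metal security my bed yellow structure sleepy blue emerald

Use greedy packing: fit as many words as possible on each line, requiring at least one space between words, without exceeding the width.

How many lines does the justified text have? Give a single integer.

Line 1: ['word', 'black', 'brown'] (min_width=16, slack=5)
Line 2: ['electric', 'early', 'bridge'] (min_width=21, slack=0)
Line 3: ['silver', 'metal', 'security'] (min_width=21, slack=0)
Line 4: ['my', 'bed', 'yellow'] (min_width=13, slack=8)
Line 5: ['structure', 'sleepy', 'blue'] (min_width=21, slack=0)
Line 6: ['emerald'] (min_width=7, slack=14)
Total lines: 6

Answer: 6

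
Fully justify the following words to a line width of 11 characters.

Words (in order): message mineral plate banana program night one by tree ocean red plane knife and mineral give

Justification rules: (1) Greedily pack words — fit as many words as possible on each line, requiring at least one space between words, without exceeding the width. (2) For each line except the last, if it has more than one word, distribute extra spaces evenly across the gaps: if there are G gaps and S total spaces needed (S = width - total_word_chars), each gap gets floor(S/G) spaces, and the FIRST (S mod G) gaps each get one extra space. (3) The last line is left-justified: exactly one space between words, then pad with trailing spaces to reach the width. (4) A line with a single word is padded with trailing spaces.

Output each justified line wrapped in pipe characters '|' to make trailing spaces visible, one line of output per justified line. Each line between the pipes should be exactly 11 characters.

Line 1: ['message'] (min_width=7, slack=4)
Line 2: ['mineral'] (min_width=7, slack=4)
Line 3: ['plate'] (min_width=5, slack=6)
Line 4: ['banana'] (min_width=6, slack=5)
Line 5: ['program'] (min_width=7, slack=4)
Line 6: ['night', 'one'] (min_width=9, slack=2)
Line 7: ['by', 'tree'] (min_width=7, slack=4)
Line 8: ['ocean', 'red'] (min_width=9, slack=2)
Line 9: ['plane', 'knife'] (min_width=11, slack=0)
Line 10: ['and', 'mineral'] (min_width=11, slack=0)
Line 11: ['give'] (min_width=4, slack=7)

Answer: |message    |
|mineral    |
|plate      |
|banana     |
|program    |
|night   one|
|by     tree|
|ocean   red|
|plane knife|
|and mineral|
|give       |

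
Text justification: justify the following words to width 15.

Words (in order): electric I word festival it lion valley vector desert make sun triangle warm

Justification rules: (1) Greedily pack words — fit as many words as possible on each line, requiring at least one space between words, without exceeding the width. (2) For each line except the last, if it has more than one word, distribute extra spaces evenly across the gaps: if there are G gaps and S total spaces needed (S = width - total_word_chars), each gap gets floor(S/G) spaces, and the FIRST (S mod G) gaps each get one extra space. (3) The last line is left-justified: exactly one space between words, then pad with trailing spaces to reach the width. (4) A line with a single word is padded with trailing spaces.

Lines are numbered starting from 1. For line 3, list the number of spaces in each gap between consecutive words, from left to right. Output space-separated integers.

Answer: 5

Derivation:
Line 1: ['electric', 'I', 'word'] (min_width=15, slack=0)
Line 2: ['festival', 'it'] (min_width=11, slack=4)
Line 3: ['lion', 'valley'] (min_width=11, slack=4)
Line 4: ['vector', 'desert'] (min_width=13, slack=2)
Line 5: ['make', 'sun'] (min_width=8, slack=7)
Line 6: ['triangle', 'warm'] (min_width=13, slack=2)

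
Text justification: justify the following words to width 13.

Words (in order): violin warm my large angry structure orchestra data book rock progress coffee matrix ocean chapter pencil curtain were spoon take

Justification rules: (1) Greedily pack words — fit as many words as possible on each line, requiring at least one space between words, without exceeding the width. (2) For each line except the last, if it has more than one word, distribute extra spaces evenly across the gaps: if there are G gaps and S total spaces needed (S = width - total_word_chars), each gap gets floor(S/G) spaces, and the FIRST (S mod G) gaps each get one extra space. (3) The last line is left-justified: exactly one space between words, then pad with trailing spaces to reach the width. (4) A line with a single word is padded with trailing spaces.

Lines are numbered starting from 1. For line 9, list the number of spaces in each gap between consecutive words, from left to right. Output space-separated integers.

Answer: 1

Derivation:
Line 1: ['violin', 'warm'] (min_width=11, slack=2)
Line 2: ['my', 'large'] (min_width=8, slack=5)
Line 3: ['angry'] (min_width=5, slack=8)
Line 4: ['structure'] (min_width=9, slack=4)
Line 5: ['orchestra'] (min_width=9, slack=4)
Line 6: ['data', 'book'] (min_width=9, slack=4)
Line 7: ['rock', 'progress'] (min_width=13, slack=0)
Line 8: ['coffee', 'matrix'] (min_width=13, slack=0)
Line 9: ['ocean', 'chapter'] (min_width=13, slack=0)
Line 10: ['pencil'] (min_width=6, slack=7)
Line 11: ['curtain', 'were'] (min_width=12, slack=1)
Line 12: ['spoon', 'take'] (min_width=10, slack=3)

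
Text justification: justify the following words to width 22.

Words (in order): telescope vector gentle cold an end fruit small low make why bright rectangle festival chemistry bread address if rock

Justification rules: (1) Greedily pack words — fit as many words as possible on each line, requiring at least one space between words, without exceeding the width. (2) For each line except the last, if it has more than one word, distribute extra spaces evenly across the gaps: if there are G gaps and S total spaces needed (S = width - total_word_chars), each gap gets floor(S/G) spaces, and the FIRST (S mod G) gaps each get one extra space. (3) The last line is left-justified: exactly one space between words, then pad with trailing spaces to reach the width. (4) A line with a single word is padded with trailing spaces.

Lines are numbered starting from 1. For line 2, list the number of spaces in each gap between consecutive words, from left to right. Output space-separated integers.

Answer: 3 2 2

Derivation:
Line 1: ['telescope', 'vector'] (min_width=16, slack=6)
Line 2: ['gentle', 'cold', 'an', 'end'] (min_width=18, slack=4)
Line 3: ['fruit', 'small', 'low', 'make'] (min_width=20, slack=2)
Line 4: ['why', 'bright', 'rectangle'] (min_width=20, slack=2)
Line 5: ['festival', 'chemistry'] (min_width=18, slack=4)
Line 6: ['bread', 'address', 'if', 'rock'] (min_width=21, slack=1)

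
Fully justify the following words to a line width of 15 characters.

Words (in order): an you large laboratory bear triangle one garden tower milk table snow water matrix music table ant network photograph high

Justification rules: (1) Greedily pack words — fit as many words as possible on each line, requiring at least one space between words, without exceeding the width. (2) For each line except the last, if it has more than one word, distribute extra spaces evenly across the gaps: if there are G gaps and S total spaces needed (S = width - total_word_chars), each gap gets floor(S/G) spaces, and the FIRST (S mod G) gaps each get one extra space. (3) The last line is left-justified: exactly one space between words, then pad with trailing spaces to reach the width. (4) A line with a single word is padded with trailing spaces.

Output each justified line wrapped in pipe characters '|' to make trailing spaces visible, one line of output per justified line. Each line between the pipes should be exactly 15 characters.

Line 1: ['an', 'you', 'large'] (min_width=12, slack=3)
Line 2: ['laboratory', 'bear'] (min_width=15, slack=0)
Line 3: ['triangle', 'one'] (min_width=12, slack=3)
Line 4: ['garden', 'tower'] (min_width=12, slack=3)
Line 5: ['milk', 'table', 'snow'] (min_width=15, slack=0)
Line 6: ['water', 'matrix'] (min_width=12, slack=3)
Line 7: ['music', 'table', 'ant'] (min_width=15, slack=0)
Line 8: ['network'] (min_width=7, slack=8)
Line 9: ['photograph', 'high'] (min_width=15, slack=0)

Answer: |an   you  large|
|laboratory bear|
|triangle    one|
|garden    tower|
|milk table snow|
|water    matrix|
|music table ant|
|network        |
|photograph high|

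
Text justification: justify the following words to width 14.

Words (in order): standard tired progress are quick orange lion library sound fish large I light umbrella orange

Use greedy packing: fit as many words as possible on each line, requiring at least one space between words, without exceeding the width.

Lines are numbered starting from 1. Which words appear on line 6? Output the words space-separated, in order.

Answer: large I light

Derivation:
Line 1: ['standard', 'tired'] (min_width=14, slack=0)
Line 2: ['progress', 'are'] (min_width=12, slack=2)
Line 3: ['quick', 'orange'] (min_width=12, slack=2)
Line 4: ['lion', 'library'] (min_width=12, slack=2)
Line 5: ['sound', 'fish'] (min_width=10, slack=4)
Line 6: ['large', 'I', 'light'] (min_width=13, slack=1)
Line 7: ['umbrella'] (min_width=8, slack=6)
Line 8: ['orange'] (min_width=6, slack=8)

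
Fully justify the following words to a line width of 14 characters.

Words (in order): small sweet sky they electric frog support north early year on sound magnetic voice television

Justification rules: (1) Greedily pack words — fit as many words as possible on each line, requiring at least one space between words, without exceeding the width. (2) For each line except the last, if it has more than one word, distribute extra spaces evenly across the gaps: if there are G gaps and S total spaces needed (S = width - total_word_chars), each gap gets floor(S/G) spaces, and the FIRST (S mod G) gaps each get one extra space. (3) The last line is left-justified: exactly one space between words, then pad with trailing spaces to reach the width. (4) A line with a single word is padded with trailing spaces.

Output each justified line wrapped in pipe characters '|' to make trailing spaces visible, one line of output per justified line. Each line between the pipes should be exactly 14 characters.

Answer: |small    sweet|
|sky       they|
|electric  frog|
|support  north|
|early  year on|
|sound magnetic|
|voice         |
|television    |

Derivation:
Line 1: ['small', 'sweet'] (min_width=11, slack=3)
Line 2: ['sky', 'they'] (min_width=8, slack=6)
Line 3: ['electric', 'frog'] (min_width=13, slack=1)
Line 4: ['support', 'north'] (min_width=13, slack=1)
Line 5: ['early', 'year', 'on'] (min_width=13, slack=1)
Line 6: ['sound', 'magnetic'] (min_width=14, slack=0)
Line 7: ['voice'] (min_width=5, slack=9)
Line 8: ['television'] (min_width=10, slack=4)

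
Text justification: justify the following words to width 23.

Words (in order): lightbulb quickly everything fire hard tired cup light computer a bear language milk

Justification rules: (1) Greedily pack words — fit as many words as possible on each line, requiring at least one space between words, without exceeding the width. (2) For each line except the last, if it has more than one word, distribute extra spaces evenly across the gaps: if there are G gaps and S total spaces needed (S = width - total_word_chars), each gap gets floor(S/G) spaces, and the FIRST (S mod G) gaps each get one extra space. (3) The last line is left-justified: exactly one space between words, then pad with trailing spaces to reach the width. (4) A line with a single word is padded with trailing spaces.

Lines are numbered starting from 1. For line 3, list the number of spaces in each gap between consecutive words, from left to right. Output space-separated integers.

Answer: 5 5

Derivation:
Line 1: ['lightbulb', 'quickly'] (min_width=17, slack=6)
Line 2: ['everything', 'fire', 'hard'] (min_width=20, slack=3)
Line 3: ['tired', 'cup', 'light'] (min_width=15, slack=8)
Line 4: ['computer', 'a', 'bear'] (min_width=15, slack=8)
Line 5: ['language', 'milk'] (min_width=13, slack=10)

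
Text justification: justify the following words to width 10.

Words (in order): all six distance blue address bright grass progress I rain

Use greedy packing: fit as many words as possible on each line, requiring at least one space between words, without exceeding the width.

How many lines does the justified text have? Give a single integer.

Answer: 8

Derivation:
Line 1: ['all', 'six'] (min_width=7, slack=3)
Line 2: ['distance'] (min_width=8, slack=2)
Line 3: ['blue'] (min_width=4, slack=6)
Line 4: ['address'] (min_width=7, slack=3)
Line 5: ['bright'] (min_width=6, slack=4)
Line 6: ['grass'] (min_width=5, slack=5)
Line 7: ['progress', 'I'] (min_width=10, slack=0)
Line 8: ['rain'] (min_width=4, slack=6)
Total lines: 8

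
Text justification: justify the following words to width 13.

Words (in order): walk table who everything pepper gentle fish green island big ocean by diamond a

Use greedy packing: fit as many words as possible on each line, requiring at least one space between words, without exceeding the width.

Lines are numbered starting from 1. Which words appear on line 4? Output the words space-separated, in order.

Line 1: ['walk', 'table'] (min_width=10, slack=3)
Line 2: ['who'] (min_width=3, slack=10)
Line 3: ['everything'] (min_width=10, slack=3)
Line 4: ['pepper', 'gentle'] (min_width=13, slack=0)
Line 5: ['fish', 'green'] (min_width=10, slack=3)
Line 6: ['island', 'big'] (min_width=10, slack=3)
Line 7: ['ocean', 'by'] (min_width=8, slack=5)
Line 8: ['diamond', 'a'] (min_width=9, slack=4)

Answer: pepper gentle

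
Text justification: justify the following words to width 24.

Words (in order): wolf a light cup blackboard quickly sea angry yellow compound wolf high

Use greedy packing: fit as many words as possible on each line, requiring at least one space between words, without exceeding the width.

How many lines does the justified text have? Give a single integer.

Answer: 4

Derivation:
Line 1: ['wolf', 'a', 'light', 'cup'] (min_width=16, slack=8)
Line 2: ['blackboard', 'quickly', 'sea'] (min_width=22, slack=2)
Line 3: ['angry', 'yellow', 'compound'] (min_width=21, slack=3)
Line 4: ['wolf', 'high'] (min_width=9, slack=15)
Total lines: 4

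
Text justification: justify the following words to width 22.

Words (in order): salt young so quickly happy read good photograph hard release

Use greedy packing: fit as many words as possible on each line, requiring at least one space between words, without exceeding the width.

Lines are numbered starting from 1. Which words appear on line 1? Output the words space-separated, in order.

Line 1: ['salt', 'young', 'so', 'quickly'] (min_width=21, slack=1)
Line 2: ['happy', 'read', 'good'] (min_width=15, slack=7)
Line 3: ['photograph', 'hard'] (min_width=15, slack=7)
Line 4: ['release'] (min_width=7, slack=15)

Answer: salt young so quickly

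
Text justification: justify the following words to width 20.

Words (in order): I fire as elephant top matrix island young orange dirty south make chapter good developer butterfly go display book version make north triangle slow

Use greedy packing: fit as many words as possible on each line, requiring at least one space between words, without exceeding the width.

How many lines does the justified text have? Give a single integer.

Line 1: ['I', 'fire', 'as', 'elephant'] (min_width=18, slack=2)
Line 2: ['top', 'matrix', 'island'] (min_width=17, slack=3)
Line 3: ['young', 'orange', 'dirty'] (min_width=18, slack=2)
Line 4: ['south', 'make', 'chapter'] (min_width=18, slack=2)
Line 5: ['good', 'developer'] (min_width=14, slack=6)
Line 6: ['butterfly', 'go', 'display'] (min_width=20, slack=0)
Line 7: ['book', 'version', 'make'] (min_width=17, slack=3)
Line 8: ['north', 'triangle', 'slow'] (min_width=19, slack=1)
Total lines: 8

Answer: 8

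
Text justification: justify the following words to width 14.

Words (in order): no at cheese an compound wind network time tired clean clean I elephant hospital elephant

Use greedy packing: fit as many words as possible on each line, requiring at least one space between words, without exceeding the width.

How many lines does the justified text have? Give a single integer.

Line 1: ['no', 'at', 'cheese'] (min_width=12, slack=2)
Line 2: ['an', 'compound'] (min_width=11, slack=3)
Line 3: ['wind', 'network'] (min_width=12, slack=2)
Line 4: ['time', 'tired'] (min_width=10, slack=4)
Line 5: ['clean', 'clean', 'I'] (min_width=13, slack=1)
Line 6: ['elephant'] (min_width=8, slack=6)
Line 7: ['hospital'] (min_width=8, slack=6)
Line 8: ['elephant'] (min_width=8, slack=6)
Total lines: 8

Answer: 8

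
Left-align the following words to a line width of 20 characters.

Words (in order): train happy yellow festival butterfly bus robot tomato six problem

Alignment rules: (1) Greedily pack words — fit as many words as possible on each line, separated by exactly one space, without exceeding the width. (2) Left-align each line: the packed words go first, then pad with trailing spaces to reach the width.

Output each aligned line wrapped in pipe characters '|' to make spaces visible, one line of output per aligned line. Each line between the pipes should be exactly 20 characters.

Answer: |train happy yellow  |
|festival butterfly  |
|bus robot tomato six|
|problem             |

Derivation:
Line 1: ['train', 'happy', 'yellow'] (min_width=18, slack=2)
Line 2: ['festival', 'butterfly'] (min_width=18, slack=2)
Line 3: ['bus', 'robot', 'tomato', 'six'] (min_width=20, slack=0)
Line 4: ['problem'] (min_width=7, slack=13)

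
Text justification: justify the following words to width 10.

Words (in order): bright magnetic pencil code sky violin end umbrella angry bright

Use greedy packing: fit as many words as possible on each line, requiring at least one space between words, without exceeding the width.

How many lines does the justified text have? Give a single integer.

Answer: 8

Derivation:
Line 1: ['bright'] (min_width=6, slack=4)
Line 2: ['magnetic'] (min_width=8, slack=2)
Line 3: ['pencil'] (min_width=6, slack=4)
Line 4: ['code', 'sky'] (min_width=8, slack=2)
Line 5: ['violin', 'end'] (min_width=10, slack=0)
Line 6: ['umbrella'] (min_width=8, slack=2)
Line 7: ['angry'] (min_width=5, slack=5)
Line 8: ['bright'] (min_width=6, slack=4)
Total lines: 8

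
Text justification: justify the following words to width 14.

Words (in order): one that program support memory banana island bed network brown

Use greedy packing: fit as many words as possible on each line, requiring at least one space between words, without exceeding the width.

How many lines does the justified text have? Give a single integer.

Line 1: ['one', 'that'] (min_width=8, slack=6)
Line 2: ['program'] (min_width=7, slack=7)
Line 3: ['support', 'memory'] (min_width=14, slack=0)
Line 4: ['banana', 'island'] (min_width=13, slack=1)
Line 5: ['bed', 'network'] (min_width=11, slack=3)
Line 6: ['brown'] (min_width=5, slack=9)
Total lines: 6

Answer: 6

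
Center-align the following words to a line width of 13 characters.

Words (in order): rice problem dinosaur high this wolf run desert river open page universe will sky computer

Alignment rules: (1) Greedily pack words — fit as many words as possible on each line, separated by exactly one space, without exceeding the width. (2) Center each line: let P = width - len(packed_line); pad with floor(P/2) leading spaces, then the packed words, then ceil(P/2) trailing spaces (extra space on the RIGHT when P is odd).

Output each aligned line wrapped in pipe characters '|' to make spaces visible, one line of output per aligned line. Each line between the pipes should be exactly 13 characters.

Line 1: ['rice', 'problem'] (min_width=12, slack=1)
Line 2: ['dinosaur', 'high'] (min_width=13, slack=0)
Line 3: ['this', 'wolf', 'run'] (min_width=13, slack=0)
Line 4: ['desert', 'river'] (min_width=12, slack=1)
Line 5: ['open', 'page'] (min_width=9, slack=4)
Line 6: ['universe', 'will'] (min_width=13, slack=0)
Line 7: ['sky', 'computer'] (min_width=12, slack=1)

Answer: |rice problem |
|dinosaur high|
|this wolf run|
|desert river |
|  open page  |
|universe will|
|sky computer |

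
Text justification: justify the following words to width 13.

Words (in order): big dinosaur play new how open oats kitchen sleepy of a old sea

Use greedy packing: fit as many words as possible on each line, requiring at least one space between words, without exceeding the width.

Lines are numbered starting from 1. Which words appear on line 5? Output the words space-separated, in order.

Line 1: ['big', 'dinosaur'] (min_width=12, slack=1)
Line 2: ['play', 'new', 'how'] (min_width=12, slack=1)
Line 3: ['open', 'oats'] (min_width=9, slack=4)
Line 4: ['kitchen'] (min_width=7, slack=6)
Line 5: ['sleepy', 'of', 'a'] (min_width=11, slack=2)
Line 6: ['old', 'sea'] (min_width=7, slack=6)

Answer: sleepy of a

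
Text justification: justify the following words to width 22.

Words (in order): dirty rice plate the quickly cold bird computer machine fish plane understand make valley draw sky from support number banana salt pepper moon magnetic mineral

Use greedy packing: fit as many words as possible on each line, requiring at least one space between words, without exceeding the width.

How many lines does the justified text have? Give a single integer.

Line 1: ['dirty', 'rice', 'plate', 'the'] (min_width=20, slack=2)
Line 2: ['quickly', 'cold', 'bird'] (min_width=17, slack=5)
Line 3: ['computer', 'machine', 'fish'] (min_width=21, slack=1)
Line 4: ['plane', 'understand', 'make'] (min_width=21, slack=1)
Line 5: ['valley', 'draw', 'sky', 'from'] (min_width=20, slack=2)
Line 6: ['support', 'number', 'banana'] (min_width=21, slack=1)
Line 7: ['salt', 'pepper', 'moon'] (min_width=16, slack=6)
Line 8: ['magnetic', 'mineral'] (min_width=16, slack=6)
Total lines: 8

Answer: 8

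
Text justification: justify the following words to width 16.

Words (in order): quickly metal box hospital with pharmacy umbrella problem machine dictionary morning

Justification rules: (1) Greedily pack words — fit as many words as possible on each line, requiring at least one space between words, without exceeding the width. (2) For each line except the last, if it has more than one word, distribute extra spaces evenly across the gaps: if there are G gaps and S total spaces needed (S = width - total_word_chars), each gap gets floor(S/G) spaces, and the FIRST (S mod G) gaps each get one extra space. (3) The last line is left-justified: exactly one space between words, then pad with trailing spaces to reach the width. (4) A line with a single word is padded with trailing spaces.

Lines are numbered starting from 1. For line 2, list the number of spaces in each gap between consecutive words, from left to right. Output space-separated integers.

Answer: 5

Derivation:
Line 1: ['quickly', 'metal'] (min_width=13, slack=3)
Line 2: ['box', 'hospital'] (min_width=12, slack=4)
Line 3: ['with', 'pharmacy'] (min_width=13, slack=3)
Line 4: ['umbrella', 'problem'] (min_width=16, slack=0)
Line 5: ['machine'] (min_width=7, slack=9)
Line 6: ['dictionary'] (min_width=10, slack=6)
Line 7: ['morning'] (min_width=7, slack=9)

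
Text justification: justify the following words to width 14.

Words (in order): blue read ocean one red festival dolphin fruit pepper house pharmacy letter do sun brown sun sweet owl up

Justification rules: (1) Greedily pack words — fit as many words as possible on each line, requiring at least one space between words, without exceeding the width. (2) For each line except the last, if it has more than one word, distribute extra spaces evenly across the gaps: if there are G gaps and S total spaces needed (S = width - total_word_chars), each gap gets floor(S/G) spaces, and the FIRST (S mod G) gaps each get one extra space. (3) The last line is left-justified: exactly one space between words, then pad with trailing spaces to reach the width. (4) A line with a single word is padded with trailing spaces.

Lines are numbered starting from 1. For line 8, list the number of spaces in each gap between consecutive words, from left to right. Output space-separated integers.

Line 1: ['blue', 'read'] (min_width=9, slack=5)
Line 2: ['ocean', 'one', 'red'] (min_width=13, slack=1)
Line 3: ['festival'] (min_width=8, slack=6)
Line 4: ['dolphin', 'fruit'] (min_width=13, slack=1)
Line 5: ['pepper', 'house'] (min_width=12, slack=2)
Line 6: ['pharmacy'] (min_width=8, slack=6)
Line 7: ['letter', 'do', 'sun'] (min_width=13, slack=1)
Line 8: ['brown', 'sun'] (min_width=9, slack=5)
Line 9: ['sweet', 'owl', 'up'] (min_width=12, slack=2)

Answer: 6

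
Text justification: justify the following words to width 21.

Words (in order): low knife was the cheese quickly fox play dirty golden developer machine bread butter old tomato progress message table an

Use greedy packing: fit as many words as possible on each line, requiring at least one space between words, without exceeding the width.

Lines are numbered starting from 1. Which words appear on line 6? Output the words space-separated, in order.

Answer: tomato progress

Derivation:
Line 1: ['low', 'knife', 'was', 'the'] (min_width=17, slack=4)
Line 2: ['cheese', 'quickly', 'fox'] (min_width=18, slack=3)
Line 3: ['play', 'dirty', 'golden'] (min_width=17, slack=4)
Line 4: ['developer', 'machine'] (min_width=17, slack=4)
Line 5: ['bread', 'butter', 'old'] (min_width=16, slack=5)
Line 6: ['tomato', 'progress'] (min_width=15, slack=6)
Line 7: ['message', 'table', 'an'] (min_width=16, slack=5)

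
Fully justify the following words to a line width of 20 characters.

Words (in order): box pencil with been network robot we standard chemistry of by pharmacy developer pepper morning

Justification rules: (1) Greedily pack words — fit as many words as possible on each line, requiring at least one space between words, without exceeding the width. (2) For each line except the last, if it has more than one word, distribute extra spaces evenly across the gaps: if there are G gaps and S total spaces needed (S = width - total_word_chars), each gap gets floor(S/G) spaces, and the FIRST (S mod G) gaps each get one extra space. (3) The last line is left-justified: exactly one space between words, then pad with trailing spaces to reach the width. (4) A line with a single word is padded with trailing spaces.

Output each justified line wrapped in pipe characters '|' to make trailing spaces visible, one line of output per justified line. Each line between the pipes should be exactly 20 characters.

Answer: |box pencil with been|
|network   robot   we|
|standard   chemistry|
|of    by    pharmacy|
|developer     pepper|
|morning             |

Derivation:
Line 1: ['box', 'pencil', 'with', 'been'] (min_width=20, slack=0)
Line 2: ['network', 'robot', 'we'] (min_width=16, slack=4)
Line 3: ['standard', 'chemistry'] (min_width=18, slack=2)
Line 4: ['of', 'by', 'pharmacy'] (min_width=14, slack=6)
Line 5: ['developer', 'pepper'] (min_width=16, slack=4)
Line 6: ['morning'] (min_width=7, slack=13)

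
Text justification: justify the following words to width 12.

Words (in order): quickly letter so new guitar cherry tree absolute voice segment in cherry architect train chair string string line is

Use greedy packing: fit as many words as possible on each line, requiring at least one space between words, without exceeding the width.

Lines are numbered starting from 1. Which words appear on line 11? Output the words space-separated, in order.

Answer: string

Derivation:
Line 1: ['quickly'] (min_width=7, slack=5)
Line 2: ['letter', 'so'] (min_width=9, slack=3)
Line 3: ['new', 'guitar'] (min_width=10, slack=2)
Line 4: ['cherry', 'tree'] (min_width=11, slack=1)
Line 5: ['absolute'] (min_width=8, slack=4)
Line 6: ['voice'] (min_width=5, slack=7)
Line 7: ['segment', 'in'] (min_width=10, slack=2)
Line 8: ['cherry'] (min_width=6, slack=6)
Line 9: ['architect'] (min_width=9, slack=3)
Line 10: ['train', 'chair'] (min_width=11, slack=1)
Line 11: ['string'] (min_width=6, slack=6)
Line 12: ['string', 'line'] (min_width=11, slack=1)
Line 13: ['is'] (min_width=2, slack=10)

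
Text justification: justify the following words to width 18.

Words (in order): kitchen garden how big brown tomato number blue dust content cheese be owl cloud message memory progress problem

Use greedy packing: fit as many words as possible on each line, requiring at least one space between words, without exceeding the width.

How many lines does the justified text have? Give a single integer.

Line 1: ['kitchen', 'garden', 'how'] (min_width=18, slack=0)
Line 2: ['big', 'brown', 'tomato'] (min_width=16, slack=2)
Line 3: ['number', 'blue', 'dust'] (min_width=16, slack=2)
Line 4: ['content', 'cheese', 'be'] (min_width=17, slack=1)
Line 5: ['owl', 'cloud', 'message'] (min_width=17, slack=1)
Line 6: ['memory', 'progress'] (min_width=15, slack=3)
Line 7: ['problem'] (min_width=7, slack=11)
Total lines: 7

Answer: 7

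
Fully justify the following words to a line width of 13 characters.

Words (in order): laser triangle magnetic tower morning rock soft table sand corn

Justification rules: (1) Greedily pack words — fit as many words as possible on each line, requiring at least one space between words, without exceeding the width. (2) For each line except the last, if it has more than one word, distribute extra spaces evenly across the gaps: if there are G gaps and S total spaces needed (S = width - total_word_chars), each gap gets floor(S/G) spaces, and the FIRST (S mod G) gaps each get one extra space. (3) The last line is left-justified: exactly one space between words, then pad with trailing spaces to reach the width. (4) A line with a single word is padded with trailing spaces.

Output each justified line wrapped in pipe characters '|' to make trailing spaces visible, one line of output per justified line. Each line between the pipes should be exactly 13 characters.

Answer: |laser        |
|triangle     |
|magnetic     |
|tower morning|
|rock     soft|
|table    sand|
|corn         |

Derivation:
Line 1: ['laser'] (min_width=5, slack=8)
Line 2: ['triangle'] (min_width=8, slack=5)
Line 3: ['magnetic'] (min_width=8, slack=5)
Line 4: ['tower', 'morning'] (min_width=13, slack=0)
Line 5: ['rock', 'soft'] (min_width=9, slack=4)
Line 6: ['table', 'sand'] (min_width=10, slack=3)
Line 7: ['corn'] (min_width=4, slack=9)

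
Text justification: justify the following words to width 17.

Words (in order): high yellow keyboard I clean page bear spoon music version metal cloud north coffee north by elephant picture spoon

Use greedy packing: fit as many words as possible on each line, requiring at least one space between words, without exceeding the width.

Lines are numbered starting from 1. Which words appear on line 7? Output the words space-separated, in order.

Line 1: ['high', 'yellow'] (min_width=11, slack=6)
Line 2: ['keyboard', 'I', 'clean'] (min_width=16, slack=1)
Line 3: ['page', 'bear', 'spoon'] (min_width=15, slack=2)
Line 4: ['music', 'version'] (min_width=13, slack=4)
Line 5: ['metal', 'cloud', 'north'] (min_width=17, slack=0)
Line 6: ['coffee', 'north', 'by'] (min_width=15, slack=2)
Line 7: ['elephant', 'picture'] (min_width=16, slack=1)
Line 8: ['spoon'] (min_width=5, slack=12)

Answer: elephant picture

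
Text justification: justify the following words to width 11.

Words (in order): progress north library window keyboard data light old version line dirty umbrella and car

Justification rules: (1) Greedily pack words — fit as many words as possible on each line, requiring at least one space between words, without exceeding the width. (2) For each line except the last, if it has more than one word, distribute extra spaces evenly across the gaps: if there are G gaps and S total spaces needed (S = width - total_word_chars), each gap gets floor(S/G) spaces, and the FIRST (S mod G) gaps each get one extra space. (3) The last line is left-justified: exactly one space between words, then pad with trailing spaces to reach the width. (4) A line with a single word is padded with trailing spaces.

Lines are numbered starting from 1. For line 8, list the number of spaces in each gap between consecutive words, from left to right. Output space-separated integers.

Line 1: ['progress'] (min_width=8, slack=3)
Line 2: ['north'] (min_width=5, slack=6)
Line 3: ['library'] (min_width=7, slack=4)
Line 4: ['window'] (min_width=6, slack=5)
Line 5: ['keyboard'] (min_width=8, slack=3)
Line 6: ['data', 'light'] (min_width=10, slack=1)
Line 7: ['old', 'version'] (min_width=11, slack=0)
Line 8: ['line', 'dirty'] (min_width=10, slack=1)
Line 9: ['umbrella'] (min_width=8, slack=3)
Line 10: ['and', 'car'] (min_width=7, slack=4)

Answer: 2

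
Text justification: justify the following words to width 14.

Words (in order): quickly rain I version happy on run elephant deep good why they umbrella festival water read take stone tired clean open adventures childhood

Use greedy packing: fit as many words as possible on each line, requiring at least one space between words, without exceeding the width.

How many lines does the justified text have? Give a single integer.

Line 1: ['quickly', 'rain', 'I'] (min_width=14, slack=0)
Line 2: ['version', 'happy'] (min_width=13, slack=1)
Line 3: ['on', 'run'] (min_width=6, slack=8)
Line 4: ['elephant', 'deep'] (min_width=13, slack=1)
Line 5: ['good', 'why', 'they'] (min_width=13, slack=1)
Line 6: ['umbrella'] (min_width=8, slack=6)
Line 7: ['festival', 'water'] (min_width=14, slack=0)
Line 8: ['read', 'take'] (min_width=9, slack=5)
Line 9: ['stone', 'tired'] (min_width=11, slack=3)
Line 10: ['clean', 'open'] (min_width=10, slack=4)
Line 11: ['adventures'] (min_width=10, slack=4)
Line 12: ['childhood'] (min_width=9, slack=5)
Total lines: 12

Answer: 12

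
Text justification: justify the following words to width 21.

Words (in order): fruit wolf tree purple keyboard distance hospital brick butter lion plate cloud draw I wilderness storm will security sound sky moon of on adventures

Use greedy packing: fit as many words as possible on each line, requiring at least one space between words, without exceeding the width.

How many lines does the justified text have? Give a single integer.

Line 1: ['fruit', 'wolf', 'tree'] (min_width=15, slack=6)
Line 2: ['purple', 'keyboard'] (min_width=15, slack=6)
Line 3: ['distance', 'hospital'] (min_width=17, slack=4)
Line 4: ['brick', 'butter', 'lion'] (min_width=17, slack=4)
Line 5: ['plate', 'cloud', 'draw', 'I'] (min_width=18, slack=3)
Line 6: ['wilderness', 'storm', 'will'] (min_width=21, slack=0)
Line 7: ['security', 'sound', 'sky'] (min_width=18, slack=3)
Line 8: ['moon', 'of', 'on', 'adventures'] (min_width=21, slack=0)
Total lines: 8

Answer: 8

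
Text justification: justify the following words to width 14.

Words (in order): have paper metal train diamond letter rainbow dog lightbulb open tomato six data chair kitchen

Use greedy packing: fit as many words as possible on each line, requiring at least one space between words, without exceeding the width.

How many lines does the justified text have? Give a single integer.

Line 1: ['have', 'paper'] (min_width=10, slack=4)
Line 2: ['metal', 'train'] (min_width=11, slack=3)
Line 3: ['diamond', 'letter'] (min_width=14, slack=0)
Line 4: ['rainbow', 'dog'] (min_width=11, slack=3)
Line 5: ['lightbulb', 'open'] (min_width=14, slack=0)
Line 6: ['tomato', 'six'] (min_width=10, slack=4)
Line 7: ['data', 'chair'] (min_width=10, slack=4)
Line 8: ['kitchen'] (min_width=7, slack=7)
Total lines: 8

Answer: 8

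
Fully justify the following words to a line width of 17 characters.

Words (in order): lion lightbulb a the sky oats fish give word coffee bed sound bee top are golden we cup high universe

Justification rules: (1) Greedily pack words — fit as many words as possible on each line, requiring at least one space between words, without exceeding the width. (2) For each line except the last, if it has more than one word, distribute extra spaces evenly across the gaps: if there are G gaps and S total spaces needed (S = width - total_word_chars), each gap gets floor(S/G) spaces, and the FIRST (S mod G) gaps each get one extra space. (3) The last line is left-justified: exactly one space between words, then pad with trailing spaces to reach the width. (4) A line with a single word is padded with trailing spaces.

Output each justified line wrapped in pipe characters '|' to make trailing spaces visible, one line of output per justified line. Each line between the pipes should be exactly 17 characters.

Line 1: ['lion', 'lightbulb', 'a'] (min_width=16, slack=1)
Line 2: ['the', 'sky', 'oats', 'fish'] (min_width=17, slack=0)
Line 3: ['give', 'word', 'coffee'] (min_width=16, slack=1)
Line 4: ['bed', 'sound', 'bee', 'top'] (min_width=17, slack=0)
Line 5: ['are', 'golden', 'we', 'cup'] (min_width=17, slack=0)
Line 6: ['high', 'universe'] (min_width=13, slack=4)

Answer: |lion  lightbulb a|
|the sky oats fish|
|give  word coffee|
|bed sound bee top|
|are golden we cup|
|high universe    |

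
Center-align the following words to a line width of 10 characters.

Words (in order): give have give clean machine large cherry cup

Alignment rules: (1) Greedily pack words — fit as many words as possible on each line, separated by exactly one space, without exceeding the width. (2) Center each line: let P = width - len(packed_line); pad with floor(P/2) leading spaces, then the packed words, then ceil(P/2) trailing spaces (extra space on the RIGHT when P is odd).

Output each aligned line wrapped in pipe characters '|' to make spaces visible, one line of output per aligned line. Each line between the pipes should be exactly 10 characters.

Line 1: ['give', 'have'] (min_width=9, slack=1)
Line 2: ['give', 'clean'] (min_width=10, slack=0)
Line 3: ['machine'] (min_width=7, slack=3)
Line 4: ['large'] (min_width=5, slack=5)
Line 5: ['cherry', 'cup'] (min_width=10, slack=0)

Answer: |give have |
|give clean|
| machine  |
|  large   |
|cherry cup|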